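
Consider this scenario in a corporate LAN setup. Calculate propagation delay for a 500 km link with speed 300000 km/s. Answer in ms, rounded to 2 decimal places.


Given: distance = 500 km, speed = 300000 km/s
Delay = distance / speed = 500 / 300000 seconds
Delay in ms = 500 * 1000 / 300000
Delay = 1.6667 ms
Rounded to 2 dp = 1.67 ms

1.67


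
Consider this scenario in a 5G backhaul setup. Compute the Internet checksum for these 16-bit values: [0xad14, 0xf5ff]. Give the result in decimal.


Given words: [0xad14, 0xf5ff]
Step 1: Sum all words
Raw sum = 44308 + 62975 = 107283
Step 2: Fold carry: (41747 + 1) = 41748
One's complement = ~41748 & 0xFFFF = 23787

23787


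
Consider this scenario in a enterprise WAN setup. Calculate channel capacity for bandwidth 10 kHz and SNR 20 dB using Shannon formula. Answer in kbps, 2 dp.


Given: B = 10 kHz, SNR = 20 dB
SNR linear = 10^(20/10) = 100
1 + SNR = 101
log2(101) = 6.6582114828
C = 10 * 1000 * 6.6582114828 = 66582.1148 bps
C = 66.582115 kbps -> 66.58 kbps (2 dp)

66.58


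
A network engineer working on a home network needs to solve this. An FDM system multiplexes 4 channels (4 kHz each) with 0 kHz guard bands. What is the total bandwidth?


Given: 4 channels, 4 kHz each, guard = 0 kHz
Channel bandwidth = 4 * 4 = 16 kHz
Guard bands = 3 gaps * 0 kHz = 0 kHz
Total = 16 + 0 = 16 kHz

16


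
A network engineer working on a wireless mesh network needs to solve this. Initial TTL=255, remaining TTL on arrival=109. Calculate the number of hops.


Given: initial TTL = 255, received TTL = 109
Hops = initial TTL - received TTL
Hops = 255 - 109 = 146

146


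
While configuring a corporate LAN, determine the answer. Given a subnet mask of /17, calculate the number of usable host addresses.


Given: subnet mask /17
Host bits = 32 - 17 = 15
Total addresses = 2^15 = 32768
Usable hosts = 32768 - 2 (network + broadcast) = 32766

32766


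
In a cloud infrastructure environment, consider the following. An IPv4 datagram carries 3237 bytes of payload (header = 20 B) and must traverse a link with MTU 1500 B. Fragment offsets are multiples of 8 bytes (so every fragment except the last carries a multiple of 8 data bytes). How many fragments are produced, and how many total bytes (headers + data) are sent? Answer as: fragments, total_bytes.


Max data per non-final fragment = floor((MTU - header)/8)*8 = floor((1500 - 20)/8)*8 = floor(1480/8)*8 = 1480 B
Final fragment needs no 8-byte alignment: it can carry up to MTU - header = 1480 B
Non-final fragments needed = ceil((payload - 1480) / 1480) = ceil(1757/1480) = ceil(1.1872) = 2
Number of fragments = 2 + 1 = 3
Fragment sizes (data): 2 * 1480 B + 277 B (last, 277 <= 1480 OK)
Total bytes sent = payload + n_frags * header = 3237 + 3*20 = 3237 + 60 = 3297 B

3, 3297


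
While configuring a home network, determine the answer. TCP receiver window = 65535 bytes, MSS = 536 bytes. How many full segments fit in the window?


Given: RWND = 65535 bytes, MSS = 536 bytes
Full segments = floor(RWND / MSS)
Full segments = floor(65535 / 536)
Full segments = floor(122.2668) = 122

122


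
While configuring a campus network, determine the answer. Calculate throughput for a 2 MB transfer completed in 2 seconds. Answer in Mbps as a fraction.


Given: file = 2 MB, time = 2 s
File in Mb = 2 * 8 = 16 Mb
Throughput = 16 / 2 Mbps
Throughput = 8 Mbps

8


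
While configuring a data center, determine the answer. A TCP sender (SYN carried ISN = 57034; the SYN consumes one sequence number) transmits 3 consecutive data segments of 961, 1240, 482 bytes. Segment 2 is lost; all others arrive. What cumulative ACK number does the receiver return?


SYN uses sequence number 57034; first data byte = ISN + 1 = 57035.
Segment 1: SEQ = 57035, len = 961 B, covers [57035, 57995]
Segment 2: SEQ = 57996, len = 1240 B, covers [57996, 59235] [LOST]
Segment 3: SEQ = 59236, len = 482 B, covers [59236, 59717]
In-order data received: bytes [57035, 57995] (segments 1..1).
Segment 2 missing -> gap begins at byte 57996; later segments buffered out of order.
Cumulative ACK = next expected in-order byte = 57035 + 961 = 57996

57996


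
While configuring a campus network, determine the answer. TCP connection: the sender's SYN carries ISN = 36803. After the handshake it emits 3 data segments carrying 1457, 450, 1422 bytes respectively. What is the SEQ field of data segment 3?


The SYN occupies sequence number ISN = 36803, so the first data byte is ISN + 1 = 36804.
SEQ of data segment i = (ISN + 1) + sum of payload sizes of segments 1..i-1.
Segment 1: SEQ = 36804, payload = 1457 bytes
Segment 2: SEQ = 38261, payload = 450 bytes
Segment 3: SEQ = 38711, payload = 1422 bytes
SEQ of segment 3 = 36804 + 1457 + 450 = 38711

38711


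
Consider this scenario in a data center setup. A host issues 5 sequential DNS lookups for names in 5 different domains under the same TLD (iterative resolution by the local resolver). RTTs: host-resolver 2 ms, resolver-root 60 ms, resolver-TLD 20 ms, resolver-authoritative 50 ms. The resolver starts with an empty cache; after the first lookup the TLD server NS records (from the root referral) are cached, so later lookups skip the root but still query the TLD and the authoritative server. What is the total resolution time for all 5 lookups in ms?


Lookup 1 (cold cache): local + root + TLD + auth = 2 + 60 + 20 + 50 = 132 ms
Lookups 2..5 (TLD NS cached -> skip root; new domain -> still ask TLD and auth): local + TLD + auth = 2 + 20 + 50 = 72 ms each
Remaining 4 lookups: 4 * 72 = 288 ms
Total = 132 + 288 = 420 ms

420


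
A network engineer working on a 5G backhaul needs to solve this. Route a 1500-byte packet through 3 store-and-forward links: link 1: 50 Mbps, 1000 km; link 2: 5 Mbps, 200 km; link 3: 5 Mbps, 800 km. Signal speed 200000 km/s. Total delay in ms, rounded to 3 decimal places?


Packet = 1500 bytes = 12000 bits. Store-and-forward: sum (t_trans + t_prop) per link.
Link 1: t_trans = 12000/(50*10^6) s = 0.2400 ms; t_prop = 1000/200000 s = 5.0000 ms; subtotal = 5.2400 ms
Link 2: t_trans = 12000/(5*10^6) s = 2.4000 ms; t_prop = 200/200000 s = 1.0000 ms; subtotal = 3.4000 ms
Link 3: t_trans = 12000/(5*10^6) s = 2.4000 ms; t_prop = 800/200000 s = 4.0000 ms; subtotal = 6.4000 ms
End-to-end = 5.2400 + 3.4000 + 6.4000 = 15.0400 ms -> 15.040 ms (3 dp)

15.040


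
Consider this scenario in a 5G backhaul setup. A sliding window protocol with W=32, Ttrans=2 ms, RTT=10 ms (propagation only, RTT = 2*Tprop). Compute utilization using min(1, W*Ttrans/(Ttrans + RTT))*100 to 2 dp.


Given: W = 32, Ttrans = 2 ms, RTT = 10 ms (= 2 * Tprop, Tprop = 5 ms)
Cycle time = Ttrans + RTT = 2 + 10 = 12 ms (first packet sent until its ACK returns)
W * Ttrans = 32 * 2 = 64 ms of sending per cycle
W * Ttrans / (Ttrans + RTT) = 64 / 12 = 5.333333
U = min(1, 5.333333) = 1.000000
U% = 100.00%

100.00


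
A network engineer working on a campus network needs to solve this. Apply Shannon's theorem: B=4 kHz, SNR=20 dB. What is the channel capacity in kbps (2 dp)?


Given: B = 4 kHz, SNR = 20 dB
SNR linear = 10^(20/10) = 100
1 + SNR = 101
log2(101) = 6.6582114828
C = 4 * 1000 * 6.6582114828 = 26632.8459 bps
C = 26.632846 kbps -> 26.63 kbps (2 dp)

26.63


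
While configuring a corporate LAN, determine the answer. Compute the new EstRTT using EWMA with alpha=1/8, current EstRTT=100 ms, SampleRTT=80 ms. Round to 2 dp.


Given: EstRTT = 100 ms, SampleRTT = 80 ms, alpha = 1/8
New EstRTT = (1 - alpha) * EstRTT + alpha * SampleRTT
(7/8) * 100 = 87.5
(1/8) * 80 = 10
New EstRTT = 87.5 + 10 = 97.5 ms -> 97.50 ms (2 dp)

97.50


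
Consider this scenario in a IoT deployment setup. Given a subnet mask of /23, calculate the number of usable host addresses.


Given: subnet mask /23
Host bits = 32 - 23 = 9
Total addresses = 2^9 = 512
Usable hosts = 512 - 2 (network + broadcast) = 510

510


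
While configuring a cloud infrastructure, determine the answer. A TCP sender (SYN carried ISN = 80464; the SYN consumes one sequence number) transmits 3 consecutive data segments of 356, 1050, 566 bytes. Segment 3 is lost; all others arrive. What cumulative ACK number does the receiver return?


SYN uses sequence number 80464; first data byte = ISN + 1 = 80465.
Segment 1: SEQ = 80465, len = 356 B, covers [80465, 80820]
Segment 2: SEQ = 80821, len = 1050 B, covers [80821, 81870]
Segment 3: SEQ = 81871, len = 566 B, covers [81871, 82436] [LOST]
In-order data received: bytes [80465, 81870] (segments 1..2).
Segment 3 missing -> gap begins at byte 81871.
Cumulative ACK = next expected in-order byte = 80465 + 356 + 1050 = 81871

81871


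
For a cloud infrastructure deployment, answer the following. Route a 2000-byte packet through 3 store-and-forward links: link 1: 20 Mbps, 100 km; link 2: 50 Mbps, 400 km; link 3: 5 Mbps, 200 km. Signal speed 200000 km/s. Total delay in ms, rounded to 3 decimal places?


Packet = 2000 bytes = 16000 bits. Store-and-forward: sum (t_trans + t_prop) per link.
Link 1: t_trans = 16000/(20*10^6) s = 0.8000 ms; t_prop = 100/200000 s = 0.5000 ms; subtotal = 1.3000 ms
Link 2: t_trans = 16000/(50*10^6) s = 0.3200 ms; t_prop = 400/200000 s = 2.0000 ms; subtotal = 2.3200 ms
Link 3: t_trans = 16000/(5*10^6) s = 3.2000 ms; t_prop = 200/200000 s = 1.0000 ms; subtotal = 4.2000 ms
End-to-end = 1.3000 + 2.3200 + 4.2000 = 7.8200 ms -> 7.820 ms (3 dp)

7.820


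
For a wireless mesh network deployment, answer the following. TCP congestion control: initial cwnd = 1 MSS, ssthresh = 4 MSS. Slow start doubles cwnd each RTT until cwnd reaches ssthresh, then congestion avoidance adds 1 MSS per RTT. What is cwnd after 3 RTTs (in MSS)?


RTT 0: cwnd = 1 MSS (initial)
RTT 1: cwnd = 2 MSS (slow start, doubled)
RTT 2: cwnd = 4 MSS (slow start, doubled)
RTT 3: cwnd = 5 MSS (congestion avoidance, +1)

5


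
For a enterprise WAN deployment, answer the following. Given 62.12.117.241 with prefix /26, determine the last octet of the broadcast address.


Given: IP = 62.12.117.241, prefix = /26
Host bits = 32 - 26 = 6
Network last octet = 241 AND mask = 192
Host part size = 2^6 - 1 = 63
Broadcast last octet = 192 OR 63 = 255

255


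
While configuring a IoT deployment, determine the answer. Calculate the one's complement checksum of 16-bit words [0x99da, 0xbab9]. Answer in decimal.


Given words: [0x99da, 0xbab9]
Step 1: Sum all words
Raw sum = 39386 + 47801 = 87187
Step 2: Fold carry: (21651 + 1) = 21652
One's complement = ~21652 & 0xFFFF = 43883

43883


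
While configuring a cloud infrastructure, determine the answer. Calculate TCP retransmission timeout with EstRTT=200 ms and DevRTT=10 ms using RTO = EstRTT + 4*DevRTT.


Given: EstRTT = 200 ms, DevRTT = 10 ms
Timeout = EstRTT + 4 * DevRTT
4 * DevRTT = 4 * 10 = 40
Timeout = 200 + 40 = 240 ms

240


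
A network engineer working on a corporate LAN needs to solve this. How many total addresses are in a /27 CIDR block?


Given: CIDR prefix /27
Host bits = 32 - 27 = 5
Total addresses = 2^5 = 32

32


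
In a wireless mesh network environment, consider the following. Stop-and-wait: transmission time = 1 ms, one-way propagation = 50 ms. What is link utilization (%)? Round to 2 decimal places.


Given: Ttrans = 1 ms, Tprop = 50 ms
RTT = 2 * Tprop = 2 * 50 = 100 ms
U = Ttrans / (Ttrans + RTT)
U = 1 / (1 + 100)
U = 1 / 101 = 0.009901
U% = 0.99%

0.99


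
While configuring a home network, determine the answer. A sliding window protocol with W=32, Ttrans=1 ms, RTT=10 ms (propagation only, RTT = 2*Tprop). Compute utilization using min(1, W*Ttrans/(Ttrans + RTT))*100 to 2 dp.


Given: W = 32, Ttrans = 1 ms, RTT = 10 ms (= 2 * Tprop, Tprop = 5 ms)
Cycle time = Ttrans + RTT = 1 + 10 = 11 ms (first packet sent until its ACK returns)
W * Ttrans = 32 * 1 = 32 ms of sending per cycle
W * Ttrans / (Ttrans + RTT) = 32 / 11 = 2.909091
U = min(1, 2.909091) = 1.000000
U% = 100.00%

100.00


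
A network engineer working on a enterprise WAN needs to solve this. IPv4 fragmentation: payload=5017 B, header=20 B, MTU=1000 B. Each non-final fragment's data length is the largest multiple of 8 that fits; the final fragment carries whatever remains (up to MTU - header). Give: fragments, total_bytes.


Max data per non-final fragment = floor((MTU - header)/8)*8 = floor((1000 - 20)/8)*8 = floor(980/8)*8 = 976 B
Final fragment needs no 8-byte alignment: it can carry up to MTU - header = 980 B
Non-final fragments needed = ceil((payload - 980) / 976) = ceil(4037/976) = ceil(4.1363) = 5
Number of fragments = 5 + 1 = 6
Fragment sizes (data): 5 * 976 B + 137 B (last, 137 <= 980 OK)
Total bytes sent = payload + n_frags * header = 5017 + 6*20 = 5017 + 120 = 5137 B

6, 5137


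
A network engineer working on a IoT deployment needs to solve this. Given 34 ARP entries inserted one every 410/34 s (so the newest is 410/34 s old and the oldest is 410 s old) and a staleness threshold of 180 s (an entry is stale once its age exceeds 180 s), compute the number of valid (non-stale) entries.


Ages are k * 410/34 s for k = 1..34 (spacing = 12.0588 s).
Entry k is valid iff k * 410/34 <= 180 iff k <= 34 * 180 / 410 = 14.9268
n_valid = floor(14.9268) = 14
(n_stale = 34 - 14 = 20)

14


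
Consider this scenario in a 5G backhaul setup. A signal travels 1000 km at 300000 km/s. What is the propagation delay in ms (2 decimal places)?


Given: distance = 1000 km, speed = 300000 km/s
Delay = distance / speed = 1000 / 300000 seconds
Delay in ms = 1000 * 1000 / 300000
Delay = 3.3333 ms
Rounded to 2 dp = 3.33 ms

3.33


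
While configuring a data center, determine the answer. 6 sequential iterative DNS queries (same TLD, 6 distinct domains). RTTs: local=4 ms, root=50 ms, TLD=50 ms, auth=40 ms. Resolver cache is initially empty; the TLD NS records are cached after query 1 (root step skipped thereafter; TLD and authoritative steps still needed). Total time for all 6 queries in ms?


Lookup 1 (cold cache): local + root + TLD + auth = 4 + 50 + 50 + 40 = 144 ms
Lookups 2..6 (TLD NS cached -> skip root; new domain -> still ask TLD and auth): local + TLD + auth = 4 + 50 + 40 = 94 ms each
Remaining 5 lookups: 5 * 94 = 470 ms
Total = 144 + 470 = 614 ms

614


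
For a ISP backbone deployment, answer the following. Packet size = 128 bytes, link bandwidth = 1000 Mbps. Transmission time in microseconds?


Given: packet = 128 bytes, bandwidth = 1000 Mbps
Packet in bits = 128 * 8 = 1024 bits
Bandwidth = 1000 * 10^6 = 1000000000 bps
Time = 1024 / 1000000000 seconds
Time in us = 1024 * 10^6 / 1000000000 = 1.024

1.024


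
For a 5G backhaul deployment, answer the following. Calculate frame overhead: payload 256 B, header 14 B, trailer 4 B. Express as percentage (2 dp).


Given: payload = 256 B, header = 14 B, trailer = 4 B
Overhead bytes = header + trailer = 14 + 4 = 18
Total frame = payload + overhead = 256 + 18 = 274
Overhead % = 18 / 274 * 100 = 6.5693% -> 6.57% (2 dp)

6.57


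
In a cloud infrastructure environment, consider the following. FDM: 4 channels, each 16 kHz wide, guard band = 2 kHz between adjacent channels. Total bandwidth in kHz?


Given: 4 channels, 16 kHz each, guard = 2 kHz
Channel bandwidth = 4 * 16 = 64 kHz
Guard bands = 3 gaps * 2 kHz = 6 kHz
Total = 64 + 6 = 70 kHz

70


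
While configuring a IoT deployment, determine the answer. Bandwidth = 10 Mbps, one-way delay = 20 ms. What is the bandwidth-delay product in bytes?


Given: bandwidth = 10 Mbps, delay = 20 ms
BDP in bits = 10 * 10^6 * 20 / 1000
BDP in bits = 200000
BDP in bytes = 200000 / 8 = 25000

25000


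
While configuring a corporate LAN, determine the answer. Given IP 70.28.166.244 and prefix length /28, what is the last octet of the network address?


Given: IP = 70.28.166.244, prefix = /28
Subnet mask = 255.255.255.240
Last octet of IP: 244
Last octet of mask: 240
Network last octet = 244 AND 240 = 240

240


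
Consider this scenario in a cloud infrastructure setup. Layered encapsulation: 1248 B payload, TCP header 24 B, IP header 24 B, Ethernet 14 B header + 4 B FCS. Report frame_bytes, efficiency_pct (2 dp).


TCP segment = 1248 + 24 = 1272 B
IP packet = 1272 + 24 = 1296 B
Ethernet frame = 1296 + 14 + 4 = 1314 B
Efficiency = app / frame = 1248 / 1314 = 0.949772 = 94.9772% -> 94.98% (2 dp)

1314, 94.98


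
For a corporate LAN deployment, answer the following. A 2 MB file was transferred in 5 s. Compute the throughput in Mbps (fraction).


Given: file = 2 MB, time = 5 s
File in Mb = 2 * 8 = 16 Mb
Throughput = 16 / 5 Mbps
Throughput = 16/5 Mbps

16/5


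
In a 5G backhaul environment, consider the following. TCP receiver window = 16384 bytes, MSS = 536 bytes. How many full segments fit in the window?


Given: RWND = 16384 bytes, MSS = 536 bytes
Full segments = floor(RWND / MSS)
Full segments = floor(16384 / 536)
Full segments = floor(30.5672) = 30

30


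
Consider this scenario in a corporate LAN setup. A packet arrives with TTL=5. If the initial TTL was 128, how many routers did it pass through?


Given: initial TTL = 128, received TTL = 5
Hops = initial TTL - received TTL
Hops = 128 - 5 = 123

123


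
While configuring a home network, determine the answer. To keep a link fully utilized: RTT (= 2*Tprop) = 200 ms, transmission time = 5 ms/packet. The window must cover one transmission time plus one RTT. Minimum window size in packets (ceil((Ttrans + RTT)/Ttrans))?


Given: Ttrans = 5 ms, RTT = 200 ms (= 2 * Tprop, Tprop = 100 ms)
Time until first ACK returns = Ttrans + RTT = 5 + 200 = 205 ms
Need W * Ttrans >= Ttrans + RTT  ->  W >= (Ttrans + RTT) / Ttrans
(Ttrans + RTT) / Ttrans = 205 / 5 = 41
W_min = ceil(41) = 41

41


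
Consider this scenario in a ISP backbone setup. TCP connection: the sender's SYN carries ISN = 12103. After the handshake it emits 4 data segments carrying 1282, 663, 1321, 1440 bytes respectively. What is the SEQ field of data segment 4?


The SYN occupies sequence number ISN = 12103, so the first data byte is ISN + 1 = 12104.
SEQ of data segment i = (ISN + 1) + sum of payload sizes of segments 1..i-1.
Segment 1: SEQ = 12104, payload = 1282 bytes
Segment 2: SEQ = 13386, payload = 663 bytes
Segment 3: SEQ = 14049, payload = 1321 bytes
Segment 4: SEQ = 15370, payload = 1440 bytes
SEQ of segment 4 = 12104 + 1282 + 663 + 1321 = 15370

15370


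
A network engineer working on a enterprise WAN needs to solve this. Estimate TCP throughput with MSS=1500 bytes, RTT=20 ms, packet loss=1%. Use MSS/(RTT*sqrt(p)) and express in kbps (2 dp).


Given: MSS = 1500 bytes, RTT = 20 ms, loss = 1%
RTT in seconds = 20 / 1000 = 0.02
Loss rate = 1% = 0.01
sqrt(loss) = sqrt(0.01) = 0.1
Throughput (bytes/s) = 1500 / (0.02 * 0.1) = 750000.0000
Throughput (kbps) = 750000.0000 * 8 / 1000 = 6000.000000 -> 6000.00 kbps (2 dp)

6000.00


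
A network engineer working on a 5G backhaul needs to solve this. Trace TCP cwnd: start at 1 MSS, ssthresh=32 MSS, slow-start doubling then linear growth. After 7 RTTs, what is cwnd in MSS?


RTT 0: cwnd = 1 MSS (initial)
RTT 1: cwnd = 2 MSS (slow start, doubled)
RTT 2: cwnd = 4 MSS (slow start, doubled)
RTT 3: cwnd = 8 MSS (slow start, doubled)
RTT 4: cwnd = 16 MSS (slow start, doubled)
RTT 5: cwnd = 32 MSS (slow start, doubled)
RTT 6: cwnd = 33 MSS (congestion avoidance, +1)
RTT 7: cwnd = 34 MSS (congestion avoidance, +1)

34


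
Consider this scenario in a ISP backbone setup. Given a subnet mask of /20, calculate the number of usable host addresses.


Given: subnet mask /20
Host bits = 32 - 20 = 12
Total addresses = 2^12 = 4096
Usable hosts = 4096 - 2 (network + broadcast) = 4094

4094


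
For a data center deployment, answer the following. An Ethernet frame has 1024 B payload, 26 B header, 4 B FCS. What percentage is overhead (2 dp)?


Given: payload = 1024 B, header = 26 B, trailer = 4 B
Overhead bytes = header + trailer = 26 + 4 = 30
Total frame = payload + overhead = 1024 + 30 = 1054
Overhead % = 30 / 1054 * 100 = 2.8463% -> 2.85% (2 dp)

2.85


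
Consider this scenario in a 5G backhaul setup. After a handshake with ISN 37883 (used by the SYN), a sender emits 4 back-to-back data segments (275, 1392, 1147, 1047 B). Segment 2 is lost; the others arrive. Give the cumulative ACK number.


SYN uses sequence number 37883; first data byte = ISN + 1 = 37884.
Segment 1: SEQ = 37884, len = 275 B, covers [37884, 38158]
Segment 2: SEQ = 38159, len = 1392 B, covers [38159, 39550] [LOST]
Segment 3: SEQ = 39551, len = 1147 B, covers [39551, 40697]
Segment 4: SEQ = 40698, len = 1047 B, covers [40698, 41744]
In-order data received: bytes [37884, 38158] (segments 1..1).
Segment 2 missing -> gap begins at byte 38159; later segments buffered out of order.
Cumulative ACK = next expected in-order byte = 37884 + 275 = 38159

38159


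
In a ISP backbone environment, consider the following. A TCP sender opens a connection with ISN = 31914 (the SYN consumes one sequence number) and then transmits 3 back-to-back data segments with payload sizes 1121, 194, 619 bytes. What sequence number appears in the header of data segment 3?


The SYN occupies sequence number ISN = 31914, so the first data byte is ISN + 1 = 31915.
SEQ of data segment i = (ISN + 1) + sum of payload sizes of segments 1..i-1.
Segment 1: SEQ = 31915, payload = 1121 bytes
Segment 2: SEQ = 33036, payload = 194 bytes
Segment 3: SEQ = 33230, payload = 619 bytes
SEQ of segment 3 = 31915 + 1121 + 194 = 33230

33230


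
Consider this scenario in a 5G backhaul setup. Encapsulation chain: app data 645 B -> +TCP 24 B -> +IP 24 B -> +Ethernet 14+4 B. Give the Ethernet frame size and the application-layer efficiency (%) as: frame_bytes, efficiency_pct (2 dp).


TCP segment = 645 + 24 = 669 B
IP packet = 669 + 24 = 693 B
Ethernet frame = 693 + 14 + 4 = 711 B
Efficiency = app / frame = 645 / 711 = 0.907173 = 90.7173% -> 90.72% (2 dp)

711, 90.72


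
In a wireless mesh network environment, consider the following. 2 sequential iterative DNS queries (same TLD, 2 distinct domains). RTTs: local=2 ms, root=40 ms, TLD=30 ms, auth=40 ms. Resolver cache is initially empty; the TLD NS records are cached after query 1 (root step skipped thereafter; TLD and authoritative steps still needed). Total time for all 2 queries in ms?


Lookup 1 (cold cache): local + root + TLD + auth = 2 + 40 + 30 + 40 = 112 ms
Lookups 2..2 (TLD NS cached -> skip root; new domain -> still ask TLD and auth): local + TLD + auth = 2 + 30 + 40 = 72 ms each
Remaining 1 lookups: 1 * 72 = 72 ms
Total = 112 + 72 = 184 ms

184


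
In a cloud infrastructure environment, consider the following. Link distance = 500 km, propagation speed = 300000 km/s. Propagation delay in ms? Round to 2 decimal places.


Given: distance = 500 km, speed = 300000 km/s
Delay = distance / speed = 500 / 300000 seconds
Delay in ms = 500 * 1000 / 300000
Delay = 1.6667 ms
Rounded to 2 dp = 1.67 ms

1.67


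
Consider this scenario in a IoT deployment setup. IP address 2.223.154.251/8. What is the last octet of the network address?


Given: IP = 2.223.154.251, prefix = /8
Subnet mask = 255.0.0.0
Last octet of IP: 251
Last octet of mask: 0
Network last octet = 251 AND 0 = 0

0


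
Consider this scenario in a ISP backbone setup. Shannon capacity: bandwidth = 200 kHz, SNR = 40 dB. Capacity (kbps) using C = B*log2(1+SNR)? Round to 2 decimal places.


Given: B = 200 kHz, SNR = 40 dB
SNR linear = 10^(40/10) = 10000
1 + SNR = 10001
log2(10001) = 13.2878566418
C = 200 * 1000 * 13.2878566418 = 2657571.3284 bps
C = 2657.571328 kbps -> 2657.57 kbps (2 dp)

2657.57


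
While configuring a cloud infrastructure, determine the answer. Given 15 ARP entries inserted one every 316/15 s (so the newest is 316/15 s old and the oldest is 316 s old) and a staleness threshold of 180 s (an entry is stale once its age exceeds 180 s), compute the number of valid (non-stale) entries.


Ages are k * 316/15 s for k = 1..15 (spacing = 21.0667 s).
Entry k is valid iff k * 316/15 <= 180 iff k <= 15 * 180 / 316 = 8.5443
n_valid = floor(8.5443) = 8
(n_stale = 15 - 8 = 7)

8


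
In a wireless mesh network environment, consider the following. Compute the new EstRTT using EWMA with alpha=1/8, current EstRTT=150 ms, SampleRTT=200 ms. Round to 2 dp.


Given: EstRTT = 150 ms, SampleRTT = 200 ms, alpha = 1/8
New EstRTT = (1 - alpha) * EstRTT + alpha * SampleRTT
(7/8) * 150 = 131.25
(1/8) * 200 = 25
New EstRTT = 131.25 + 25 = 156.25 ms -> 156.25 ms (2 dp)

156.25


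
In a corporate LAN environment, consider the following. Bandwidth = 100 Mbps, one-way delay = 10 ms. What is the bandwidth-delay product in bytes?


Given: bandwidth = 100 Mbps, delay = 10 ms
BDP in bits = 100 * 10^6 * 10 / 1000
BDP in bits = 1000000
BDP in bytes = 1000000 / 8 = 125000

125000


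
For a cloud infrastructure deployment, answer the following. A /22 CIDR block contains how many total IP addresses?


Given: CIDR prefix /22
Host bits = 32 - 22 = 10
Total addresses = 2^10 = 1024

1024


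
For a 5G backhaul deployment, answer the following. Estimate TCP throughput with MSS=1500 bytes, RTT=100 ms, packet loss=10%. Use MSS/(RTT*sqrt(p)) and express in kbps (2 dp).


Given: MSS = 1500 bytes, RTT = 100 ms, loss = 10%
RTT in seconds = 100 / 1000 = 0.1
Loss rate = 10% = 0.1
sqrt(loss) = sqrt(0.1) = 0.316227766017
Throughput (bytes/s) = 1500 / (0.1 * 0.316227766017) = 47434.1649
Throughput (kbps) = 47434.1649 * 8 / 1000 = 379.473319 -> 379.47 kbps (2 dp)

379.47


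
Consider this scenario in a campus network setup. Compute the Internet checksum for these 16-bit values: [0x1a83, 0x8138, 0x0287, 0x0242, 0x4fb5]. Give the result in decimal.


Given words: [0x1a83, 0x8138, 0x0287, 0x0242, 0x4fb5]
Step 1: Sum all words
Raw sum = 6787 + 33080 + 647 + 578 + 20405 = 61497
One's complement = ~61497 & 0xFFFF = 4038

4038


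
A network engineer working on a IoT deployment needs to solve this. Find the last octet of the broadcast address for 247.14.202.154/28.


Given: IP = 247.14.202.154, prefix = /28
Host bits = 32 - 28 = 4
Network last octet = 154 AND mask = 144
Host part size = 2^4 - 1 = 15
Broadcast last octet = 144 OR 15 = 159

159


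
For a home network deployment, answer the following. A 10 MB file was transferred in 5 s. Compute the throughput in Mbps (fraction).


Given: file = 10 MB, time = 5 s
File in Mb = 10 * 8 = 80 Mb
Throughput = 80 / 5 Mbps
Throughput = 16 Mbps

16


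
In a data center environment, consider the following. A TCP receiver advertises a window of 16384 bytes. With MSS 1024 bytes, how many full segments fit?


Given: RWND = 16384 bytes, MSS = 1024 bytes
Full segments = floor(RWND / MSS)
Full segments = floor(16384 / 1024)
Full segments = floor(16.0) = 16

16


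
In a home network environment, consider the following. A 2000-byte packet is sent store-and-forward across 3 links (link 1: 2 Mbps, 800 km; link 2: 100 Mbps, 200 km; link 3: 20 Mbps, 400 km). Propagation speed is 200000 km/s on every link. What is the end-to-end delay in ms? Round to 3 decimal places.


Packet = 2000 bytes = 16000 bits. Store-and-forward: sum (t_trans + t_prop) per link.
Link 1: t_trans = 16000/(2*10^6) s = 8.0000 ms; t_prop = 800/200000 s = 4.0000 ms; subtotal = 12.0000 ms
Link 2: t_trans = 16000/(100*10^6) s = 0.1600 ms; t_prop = 200/200000 s = 1.0000 ms; subtotal = 1.1600 ms
Link 3: t_trans = 16000/(20*10^6) s = 0.8000 ms; t_prop = 400/200000 s = 2.0000 ms; subtotal = 2.8000 ms
End-to-end = 12.0000 + 1.1600 + 2.8000 = 15.9600 ms -> 15.960 ms (3 dp)

15.960


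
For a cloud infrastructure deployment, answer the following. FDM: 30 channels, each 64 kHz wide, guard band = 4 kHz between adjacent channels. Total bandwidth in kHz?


Given: 30 channels, 64 kHz each, guard = 4 kHz
Channel bandwidth = 30 * 64 = 1920 kHz
Guard bands = 29 gaps * 4 kHz = 116 kHz
Total = 1920 + 116 = 2036 kHz

2036


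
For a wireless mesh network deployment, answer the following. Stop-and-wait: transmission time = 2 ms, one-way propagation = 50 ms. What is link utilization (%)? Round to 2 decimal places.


Given: Ttrans = 2 ms, Tprop = 50 ms
RTT = 2 * Tprop = 2 * 50 = 100 ms
U = Ttrans / (Ttrans + RTT)
U = 2 / (2 + 100)
U = 2 / 102 = 0.019608
U% = 1.96%

1.96


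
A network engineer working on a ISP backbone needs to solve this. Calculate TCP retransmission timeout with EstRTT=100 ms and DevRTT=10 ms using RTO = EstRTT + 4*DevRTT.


Given: EstRTT = 100 ms, DevRTT = 10 ms
Timeout = EstRTT + 4 * DevRTT
4 * DevRTT = 4 * 10 = 40
Timeout = 100 + 40 = 140 ms

140


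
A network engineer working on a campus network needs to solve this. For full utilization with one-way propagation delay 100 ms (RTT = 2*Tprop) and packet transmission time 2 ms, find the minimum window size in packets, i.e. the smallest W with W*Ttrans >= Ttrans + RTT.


Given: Ttrans = 2 ms, RTT = 200 ms (= 2 * Tprop, Tprop = 100 ms)
Time until first ACK returns = Ttrans + RTT = 2 + 200 = 202 ms
Need W * Ttrans >= Ttrans + RTT  ->  W >= (Ttrans + RTT) / Ttrans
(Ttrans + RTT) / Ttrans = 202 / 2 = 101
W_min = ceil(101) = 101

101


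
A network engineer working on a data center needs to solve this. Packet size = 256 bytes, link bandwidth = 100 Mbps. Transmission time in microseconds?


Given: packet = 256 bytes, bandwidth = 100 Mbps
Packet in bits = 256 * 8 = 2048 bits
Bandwidth = 100 * 10^6 = 100000000 bps
Time = 2048 / 100000000 seconds
Time in us = 2048 * 10^6 / 100000000 = 20.48

20.48


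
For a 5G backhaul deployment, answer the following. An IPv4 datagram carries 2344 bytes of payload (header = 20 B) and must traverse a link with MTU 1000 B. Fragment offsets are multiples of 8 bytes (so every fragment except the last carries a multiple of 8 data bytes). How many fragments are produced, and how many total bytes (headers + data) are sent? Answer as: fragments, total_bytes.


Max data per non-final fragment = floor((MTU - header)/8)*8 = floor((1000 - 20)/8)*8 = floor(980/8)*8 = 976 B
Final fragment needs no 8-byte alignment: it can carry up to MTU - header = 980 B
Non-final fragments needed = ceil((payload - 980) / 976) = ceil(1364/976) = ceil(1.3975) = 2
Number of fragments = 2 + 1 = 3
Fragment sizes (data): 2 * 976 B + 392 B (last, 392 <= 980 OK)
Total bytes sent = payload + n_frags * header = 2344 + 3*20 = 2344 + 60 = 2404 B

3, 2404


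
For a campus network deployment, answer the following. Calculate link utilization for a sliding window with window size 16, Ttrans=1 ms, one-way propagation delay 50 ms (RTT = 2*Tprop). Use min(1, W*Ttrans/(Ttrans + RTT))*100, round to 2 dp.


Given: W = 16, Ttrans = 1 ms, RTT = 100 ms (= 2 * Tprop, Tprop = 50 ms)
Cycle time = Ttrans + RTT = 1 + 100 = 101 ms (first packet sent until its ACK returns)
W * Ttrans = 16 * 1 = 16 ms of sending per cycle
W * Ttrans / (Ttrans + RTT) = 16 / 101 = 0.158416
U = min(1, 0.158416) = 0.158416
U% = 15.84%

15.84


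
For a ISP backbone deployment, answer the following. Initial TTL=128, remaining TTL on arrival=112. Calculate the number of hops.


Given: initial TTL = 128, received TTL = 112
Hops = initial TTL - received TTL
Hops = 128 - 112 = 16

16


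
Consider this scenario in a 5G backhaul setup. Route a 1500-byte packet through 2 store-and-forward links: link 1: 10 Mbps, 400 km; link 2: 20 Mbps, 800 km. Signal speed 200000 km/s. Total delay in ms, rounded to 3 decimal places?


Packet = 1500 bytes = 12000 bits. Store-and-forward: sum (t_trans + t_prop) per link.
Link 1: t_trans = 12000/(10*10^6) s = 1.2000 ms; t_prop = 400/200000 s = 2.0000 ms; subtotal = 3.2000 ms
Link 2: t_trans = 12000/(20*10^6) s = 0.6000 ms; t_prop = 800/200000 s = 4.0000 ms; subtotal = 4.6000 ms
End-to-end = 3.2000 + 4.6000 = 7.8000 ms -> 7.800 ms (3 dp)

7.800


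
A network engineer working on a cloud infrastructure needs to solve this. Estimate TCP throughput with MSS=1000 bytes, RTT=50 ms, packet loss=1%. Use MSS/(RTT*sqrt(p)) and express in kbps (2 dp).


Given: MSS = 1000 bytes, RTT = 50 ms, loss = 1%
RTT in seconds = 50 / 1000 = 0.05
Loss rate = 1% = 0.01
sqrt(loss) = sqrt(0.01) = 0.1
Throughput (bytes/s) = 1000 / (0.05 * 0.1) = 200000.0000
Throughput (kbps) = 200000.0000 * 8 / 1000 = 1600.000000 -> 1600.00 kbps (2 dp)

1600.00


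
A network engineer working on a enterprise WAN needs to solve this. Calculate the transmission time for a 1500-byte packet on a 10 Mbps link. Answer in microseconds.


Given: packet = 1500 bytes, bandwidth = 10 Mbps
Packet in bits = 1500 * 8 = 12000 bits
Bandwidth = 10 * 10^6 = 10000000 bps
Time = 12000 / 10000000 seconds
Time in us = 12000 * 10^6 / 10000000 = 1200

1200


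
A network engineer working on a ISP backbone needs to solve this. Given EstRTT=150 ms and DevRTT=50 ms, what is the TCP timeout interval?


Given: EstRTT = 150 ms, DevRTT = 50 ms
Timeout = EstRTT + 4 * DevRTT
4 * DevRTT = 4 * 50 = 200
Timeout = 150 + 200 = 350 ms

350


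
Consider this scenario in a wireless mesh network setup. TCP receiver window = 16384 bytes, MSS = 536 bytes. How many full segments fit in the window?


Given: RWND = 16384 bytes, MSS = 536 bytes
Full segments = floor(RWND / MSS)
Full segments = floor(16384 / 536)
Full segments = floor(30.5672) = 30

30


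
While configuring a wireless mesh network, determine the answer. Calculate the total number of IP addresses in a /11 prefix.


Given: CIDR prefix /11
Host bits = 32 - 11 = 21
Total addresses = 2^21 = 2097152

2097152


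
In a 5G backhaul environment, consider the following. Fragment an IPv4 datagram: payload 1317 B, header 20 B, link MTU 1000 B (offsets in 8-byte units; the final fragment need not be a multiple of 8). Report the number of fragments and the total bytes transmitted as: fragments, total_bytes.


Max data per non-final fragment = floor((MTU - header)/8)*8 = floor((1000 - 20)/8)*8 = floor(980/8)*8 = 976 B
Final fragment needs no 8-byte alignment: it can carry up to MTU - header = 980 B
Non-final fragments needed = ceil((payload - 980) / 976) = ceil(337/976) = ceil(0.3453) = 1
Number of fragments = 1 + 1 = 2
Fragment sizes (data): 1 * 976 B + 341 B (last, 341 <= 980 OK)
Total bytes sent = payload + n_frags * header = 1317 + 2*20 = 1317 + 40 = 1357 B

2, 1357


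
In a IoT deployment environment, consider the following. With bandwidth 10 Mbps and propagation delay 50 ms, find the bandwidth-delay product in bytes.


Given: bandwidth = 10 Mbps, delay = 50 ms
BDP in bits = 10 * 10^6 * 50 / 1000
BDP in bits = 500000
BDP in bytes = 500000 / 8 = 62500

62500


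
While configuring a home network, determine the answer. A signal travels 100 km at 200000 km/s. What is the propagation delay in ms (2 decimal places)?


Given: distance = 100 km, speed = 200000 km/s
Delay = distance / speed = 100 / 200000 seconds
Delay in ms = 100 * 1000 / 200000
Delay = 0.5000 ms
Rounded to 2 dp = 0.50 ms

0.50


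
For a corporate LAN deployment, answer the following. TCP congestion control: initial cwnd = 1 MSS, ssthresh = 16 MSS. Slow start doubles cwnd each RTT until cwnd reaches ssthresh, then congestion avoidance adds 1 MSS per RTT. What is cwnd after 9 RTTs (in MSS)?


RTT 0: cwnd = 1 MSS (initial)
RTT 1: cwnd = 2 MSS (slow start, doubled)
RTT 2: cwnd = 4 MSS (slow start, doubled)
RTT 3: cwnd = 8 MSS (slow start, doubled)
RTT 4: cwnd = 16 MSS (slow start, doubled)
RTT 5: cwnd = 17 MSS (congestion avoidance, +1)
RTT 6: cwnd = 18 MSS (congestion avoidance, +1)
RTT 7: cwnd = 19 MSS (congestion avoidance, +1)
RTT 8: cwnd = 20 MSS (congestion avoidance, +1)
RTT 9: cwnd = 21 MSS (congestion avoidance, +1)

21


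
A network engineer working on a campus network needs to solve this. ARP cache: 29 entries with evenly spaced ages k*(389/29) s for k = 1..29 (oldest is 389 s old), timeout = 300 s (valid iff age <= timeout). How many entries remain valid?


Ages are k * 389/29 s for k = 1..29 (spacing = 13.4138 s).
Entry k is valid iff k * 389/29 <= 300 iff k <= 29 * 300 / 389 = 22.3650
n_valid = floor(22.3650) = 22
(n_stale = 29 - 22 = 7)

22


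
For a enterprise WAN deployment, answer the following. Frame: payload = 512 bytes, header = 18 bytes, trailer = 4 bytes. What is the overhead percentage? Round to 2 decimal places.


Given: payload = 512 B, header = 18 B, trailer = 4 B
Overhead bytes = header + trailer = 18 + 4 = 22
Total frame = payload + overhead = 512 + 22 = 534
Overhead % = 22 / 534 * 100 = 4.1199% -> 4.12% (2 dp)

4.12


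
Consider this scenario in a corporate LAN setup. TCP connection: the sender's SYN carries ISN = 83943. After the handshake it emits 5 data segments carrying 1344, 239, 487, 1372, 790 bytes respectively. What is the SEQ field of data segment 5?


The SYN occupies sequence number ISN = 83943, so the first data byte is ISN + 1 = 83944.
SEQ of data segment i = (ISN + 1) + sum of payload sizes of segments 1..i-1.
Segment 1: SEQ = 83944, payload = 1344 bytes
Segment 2: SEQ = 85288, payload = 239 bytes
Segment 3: SEQ = 85527, payload = 487 bytes
Segment 4: SEQ = 86014, payload = 1372 bytes
Segment 5: SEQ = 87386, payload = 790 bytes
SEQ of segment 5 = 83944 + 1344 + 239 + 487 + 1372 = 87386

87386


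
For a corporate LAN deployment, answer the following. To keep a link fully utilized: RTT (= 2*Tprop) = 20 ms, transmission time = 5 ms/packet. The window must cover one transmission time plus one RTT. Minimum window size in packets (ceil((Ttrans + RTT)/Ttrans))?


Given: Ttrans = 5 ms, RTT = 20 ms (= 2 * Tprop, Tprop = 10 ms)
Time until first ACK returns = Ttrans + RTT = 5 + 20 = 25 ms
Need W * Ttrans >= Ttrans + RTT  ->  W >= (Ttrans + RTT) / Ttrans
(Ttrans + RTT) / Ttrans = 25 / 5 = 5
W_min = ceil(5) = 5

5


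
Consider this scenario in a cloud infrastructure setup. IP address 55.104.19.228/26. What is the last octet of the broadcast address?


Given: IP = 55.104.19.228, prefix = /26
Host bits = 32 - 26 = 6
Network last octet = 228 AND mask = 192
Host part size = 2^6 - 1 = 63
Broadcast last octet = 192 OR 63 = 255

255


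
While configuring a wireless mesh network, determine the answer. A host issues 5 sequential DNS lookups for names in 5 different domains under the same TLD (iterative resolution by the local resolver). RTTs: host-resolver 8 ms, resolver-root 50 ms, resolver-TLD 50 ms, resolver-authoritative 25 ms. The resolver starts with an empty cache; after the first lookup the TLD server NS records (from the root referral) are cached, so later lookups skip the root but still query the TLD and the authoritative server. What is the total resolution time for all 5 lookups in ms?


Lookup 1 (cold cache): local + root + TLD + auth = 8 + 50 + 50 + 25 = 133 ms
Lookups 2..5 (TLD NS cached -> skip root; new domain -> still ask TLD and auth): local + TLD + auth = 8 + 50 + 25 = 83 ms each
Remaining 4 lookups: 4 * 83 = 332 ms
Total = 133 + 332 = 465 ms

465


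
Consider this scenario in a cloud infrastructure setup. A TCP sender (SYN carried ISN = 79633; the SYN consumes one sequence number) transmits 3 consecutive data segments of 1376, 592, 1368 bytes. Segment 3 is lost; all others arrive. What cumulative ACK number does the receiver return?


SYN uses sequence number 79633; first data byte = ISN + 1 = 79634.
Segment 1: SEQ = 79634, len = 1376 B, covers [79634, 81009]
Segment 2: SEQ = 81010, len = 592 B, covers [81010, 81601]
Segment 3: SEQ = 81602, len = 1368 B, covers [81602, 82969] [LOST]
In-order data received: bytes [79634, 81601] (segments 1..2).
Segment 3 missing -> gap begins at byte 81602.
Cumulative ACK = next expected in-order byte = 79634 + 1376 + 592 = 81602

81602


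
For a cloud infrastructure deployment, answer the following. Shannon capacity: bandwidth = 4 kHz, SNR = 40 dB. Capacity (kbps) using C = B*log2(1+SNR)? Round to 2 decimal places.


Given: B = 4 kHz, SNR = 40 dB
SNR linear = 10^(40/10) = 10000
1 + SNR = 10001
log2(10001) = 13.2878566418
C = 4 * 1000 * 13.2878566418 = 53151.4266 bps
C = 53.151427 kbps -> 53.15 kbps (2 dp)

53.15


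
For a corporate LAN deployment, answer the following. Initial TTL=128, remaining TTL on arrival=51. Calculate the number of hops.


Given: initial TTL = 128, received TTL = 51
Hops = initial TTL - received TTL
Hops = 128 - 51 = 77

77


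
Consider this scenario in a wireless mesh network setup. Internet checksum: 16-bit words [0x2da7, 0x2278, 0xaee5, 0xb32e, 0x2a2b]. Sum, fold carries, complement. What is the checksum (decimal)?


Given words: [0x2da7, 0x2278, 0xaee5, 0xb32e, 0x2a2b]
Step 1: Sum all words
Raw sum = 11687 + 8824 + 44773 + 45870 + 10795 = 121949
Step 2: Fold carry: (56413 + 1) = 56414
One's complement = ~56414 & 0xFFFF = 9121

9121
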